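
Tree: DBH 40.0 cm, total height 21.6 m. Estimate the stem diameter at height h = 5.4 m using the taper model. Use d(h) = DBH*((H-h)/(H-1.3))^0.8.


Taper: d(h) = DBH * ((H - h) / (H - 1.3))^0.8
Numerator = H - h = 21.6 - 5.4 = 16.2 m
Denominator = H - 1.3 = 21.6 - 1.3 = 20.3 m
Ratio = 16.2 / 20.3 = 0.79803
d = 40.0 * 0.79803^0.8 = 33.4 cm

33.4


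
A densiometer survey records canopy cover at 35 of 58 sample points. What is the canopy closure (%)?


Formula: Canopy closure = covered points / total points * 100
Closure = 35 / 58 * 100
Closure = 0.6034 * 100 = 60.3%

60.3


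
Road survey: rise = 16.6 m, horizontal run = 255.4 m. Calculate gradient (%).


Formula: Gradient = rise / run * 100
Gradient = 16.6 / 255.4 * 100 = 6.5%

6.5


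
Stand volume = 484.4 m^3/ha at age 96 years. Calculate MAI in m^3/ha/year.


Formula: MAI = Total Volume / Stand Age
MAI = 484.4 m^3/ha / 96 years
MAI = 5.05 m^3/ha/year

5.05


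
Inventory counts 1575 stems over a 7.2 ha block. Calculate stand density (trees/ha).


Formula: Stand Density = N_trees / Area_ha
Density = 1575 trees / 7.2 ha
Density = 219 trees/ha

219


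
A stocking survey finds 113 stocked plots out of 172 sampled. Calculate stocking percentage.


Formula: Stocking % = stocked plots / total plots * 100
Stocking = 113 / 172 * 100
Stocking = 0.657 * 100 = 65.7%

65.7


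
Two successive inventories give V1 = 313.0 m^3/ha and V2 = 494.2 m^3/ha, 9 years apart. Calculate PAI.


Formula: PAI = (V_T2 - V_T1) / (T2 - T1)
Volume increment = 494.2 - 313.0 = 181.2 m^3/ha
PAI = 181.2 / 9 = 20.13 m^3/ha/year

20.13


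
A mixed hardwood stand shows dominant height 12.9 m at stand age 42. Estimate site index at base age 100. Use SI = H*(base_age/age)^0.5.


Formula: SI = H_dom * (base_age / age)^0.5
Age ratio = 100 / 42 = 2.38095
sqrt(age_ratio) = 1.54303
SI = 12.9 * 1.54303 = 19.9 m

19.9


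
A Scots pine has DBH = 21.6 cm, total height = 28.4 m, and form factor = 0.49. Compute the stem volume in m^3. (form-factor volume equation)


Formula: V = pi * (DBH/200)^2 * H * ff
Radius = DBH/200 = 21.6/200 = 0.108 m
Radius^2 = 0.108^2 = 0.011664 m^2
V = pi * 0.011664 * 28.4 * 0.49
V = 0.51 m^3

0.51


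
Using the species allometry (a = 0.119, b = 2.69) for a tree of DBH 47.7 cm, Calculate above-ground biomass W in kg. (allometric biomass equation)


Formula: W = a * DBH^b  (allometric power law)
DBH^b = 47.7^2.69 = 32750.2364
W = 0.119 * 32750.2364 = 3897.3 kg

3897.3


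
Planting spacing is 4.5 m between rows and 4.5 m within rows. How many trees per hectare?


Formula: TPH = 10000 m^2/ha / (spacing_x * spacing_y)
Area per tree = 4.5 m * 4.5 m = 20.25 m^2
TPH = 10000 / 20.25 = 494 trees/ha

494


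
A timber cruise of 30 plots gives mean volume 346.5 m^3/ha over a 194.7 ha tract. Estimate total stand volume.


Formula: Total Volume = Mean Volume per ha * Total Area
Total Volume = 346.5 m^3/ha * 194.7 ha
Total Volume = 67464 m^3

67464


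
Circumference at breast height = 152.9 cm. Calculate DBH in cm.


Formula: DBH = C / pi
DBH = 152.9 / pi
pi = 3.14159...
DBH = 48.7 cm

48.7


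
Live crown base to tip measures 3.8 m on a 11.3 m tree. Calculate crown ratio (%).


Formula: Crown Ratio = (Crown Length / Total Height) * 100
CR = (3.8 m / 11.3 m) * 100
CR = 0.3363 * 100 = 33.6%

33.6


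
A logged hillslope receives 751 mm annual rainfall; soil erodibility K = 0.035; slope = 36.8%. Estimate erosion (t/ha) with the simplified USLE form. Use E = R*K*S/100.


Formula: E = R * K * S / 100  (simplified USLE)
R * K = 751 * 0.035 = 26.285
E = 26.285 * 36.8 / 100 = 9.67 t/ha

9.67


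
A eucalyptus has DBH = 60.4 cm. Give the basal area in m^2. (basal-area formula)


Formula: BA = pi * (DBH/2)^2 / 10000  (cm^2 to m^2)
Radius = DBH/2 = 60.4/2 = 30.2 cm
BA = pi * 30.2^2 / 10000
   = 2865.2582 cm^2 / 10000
   = 0.2865 m^2

0.2865


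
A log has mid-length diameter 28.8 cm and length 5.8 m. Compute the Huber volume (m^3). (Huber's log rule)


Huber: V = Am * L,  Am = pi*(Dm/200)^2
Am = pi*(28.8/200)^2 = 0.065144 m^2
V = 0.065144*5.8 = 0.3778 m^3

0.3778


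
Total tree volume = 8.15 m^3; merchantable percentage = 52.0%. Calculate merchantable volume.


Formula: MV = V_total * (merchantable_pct / 100)
Merchantable fraction = 52.0% / 100 = 0.52
MV = 8.15 m^3 * 0.52 = 4.238 m^3

4.238


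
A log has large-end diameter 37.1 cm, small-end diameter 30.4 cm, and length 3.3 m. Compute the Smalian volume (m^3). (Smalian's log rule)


Smalian: V = (A1 + A2)/2 * L,  A = pi*(D/200)^2
A1 = pi*(37.1/200)^2 = 0.108103 m^2
A2 = pi*(30.4/200)^2 = 0.072583 m^2
V = (0.108103+0.072583)/2*3.3 = 0.2981 m^3

0.2981


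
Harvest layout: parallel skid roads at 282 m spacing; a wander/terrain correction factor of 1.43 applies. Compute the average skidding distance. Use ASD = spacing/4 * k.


Formula: ASD = (spacing / 4) * correction
Uncorrected distance = spacing / 4 = 282 / 4 = 70.5 m
ASD = 70.5 * 1.43 = 101 m

101


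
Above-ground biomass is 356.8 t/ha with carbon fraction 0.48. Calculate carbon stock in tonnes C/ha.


Formula: Carbon Stock = Biomass * Carbon Fraction
C = 356.8 t/ha * 0.48
C = 171.3 t C/ha

171.3


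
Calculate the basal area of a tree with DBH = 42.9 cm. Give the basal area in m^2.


Formula: BA = pi * (DBH/2)^2 / 10000  (cm^2 to m^2)
Radius = DBH/2 = 42.9/2 = 21.45 cm
BA = pi * 21.45^2 / 10000
   = 1445.4546 cm^2 / 10000
   = 0.1445 m^2

0.1445


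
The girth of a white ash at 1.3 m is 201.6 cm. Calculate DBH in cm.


Formula: DBH = C / pi
DBH = 201.6 / pi
pi = 3.14159...
DBH = 64.2 cm

64.2


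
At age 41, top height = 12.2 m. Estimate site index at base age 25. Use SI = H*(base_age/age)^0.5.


Formula: SI = H_dom * (base_age / age)^0.5
Age ratio = 25 / 41 = 0.60976
sqrt(age_ratio) = 0.78087
SI = 12.2 * 0.78087 = 9.5 m

9.5


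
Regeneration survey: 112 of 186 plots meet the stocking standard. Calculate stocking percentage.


Formula: Stocking % = stocked plots / total plots * 100
Stocking = 112 / 186 * 100
Stocking = 0.6022 * 100 = 60.2%

60.2


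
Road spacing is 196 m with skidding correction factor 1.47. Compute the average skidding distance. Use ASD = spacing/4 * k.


Formula: ASD = (spacing / 4) * correction
Uncorrected distance = spacing / 4 = 196 / 4 = 49 m
ASD = 49 * 1.47 = 72 m

72


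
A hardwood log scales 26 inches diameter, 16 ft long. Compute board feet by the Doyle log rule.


Doyle: BF = (D - 4)^2 * L / 16
Adjusted diameter = 26 - 4 = 22 in
(D-4)^2 = 22^2 = 484
BF = 484 * 16 / 16 = 484 BF

484


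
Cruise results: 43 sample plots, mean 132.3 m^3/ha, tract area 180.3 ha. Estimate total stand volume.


Formula: Total Volume = Mean Volume per ha * Total Area
Total Volume = 132.3 m^3/ha * 180.3 ha
Total Volume = 23854 m^3

23854


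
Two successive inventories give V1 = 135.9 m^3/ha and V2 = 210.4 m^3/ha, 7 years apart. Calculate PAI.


Formula: PAI = (V_T2 - V_T1) / (T2 - T1)
Volume increment = 210.4 - 135.9 = 74.5 m^3/ha
PAI = 74.5 / 7 = 10.64 m^3/ha/year

10.64


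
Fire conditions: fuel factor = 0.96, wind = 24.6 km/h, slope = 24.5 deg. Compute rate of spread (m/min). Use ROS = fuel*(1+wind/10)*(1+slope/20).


Formula: ROS = fuel * (1 + wind/10) * (1 + slope/20)
Wind factor = 1 + 24.6/10 = 3.46
Slope factor = 1 + 24.5/20 = 2.225
ROS = 0.96 * 3.46 * 2.225 = 7.39 m/min

7.39


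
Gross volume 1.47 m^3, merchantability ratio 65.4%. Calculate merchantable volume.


Formula: MV = V_total * (merchantable_pct / 100)
Merchantable fraction = 65.4% / 100 = 0.654
MV = 1.47 m^3 * 0.654 = 0.961 m^3

0.961


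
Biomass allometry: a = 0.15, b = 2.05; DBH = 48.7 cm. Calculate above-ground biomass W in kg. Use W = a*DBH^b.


Formula: W = a * DBH^b  (allometric power law)
DBH^b = 48.7^2.05 = 2880.2778
W = 0.15 * 2880.2778 = 432.0 kg

432.0


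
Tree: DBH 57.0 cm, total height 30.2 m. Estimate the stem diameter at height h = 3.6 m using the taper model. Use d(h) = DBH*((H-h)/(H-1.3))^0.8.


Taper: d(h) = DBH * ((H - h) / (H - 1.3))^0.8
Numerator = H - h = 30.2 - 3.6 = 26.6 m
Denominator = H - 1.3 = 30.2 - 1.3 = 28.9 m
Ratio = 26.6 / 28.9 = 0.92042
d = 57.0 * 0.92042^0.8 = 53.3 cm

53.3


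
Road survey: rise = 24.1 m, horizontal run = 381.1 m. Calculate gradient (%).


Formula: Gradient = rise / run * 100
Gradient = 24.1 / 381.1 * 100 = 6.3%

6.3


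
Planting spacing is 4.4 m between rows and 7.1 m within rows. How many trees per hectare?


Formula: TPH = 10000 m^2/ha / (spacing_x * spacing_y)
Area per tree = 4.4 m * 7.1 m = 31.24 m^2
TPH = 10000 / 31.24 = 320 trees/ha

320


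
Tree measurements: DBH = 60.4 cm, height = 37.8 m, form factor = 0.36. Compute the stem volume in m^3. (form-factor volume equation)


Formula: V = pi * (DBH/200)^2 * H * ff
Radius = DBH/200 = 60.4/200 = 0.302 m
Radius^2 = 0.302^2 = 0.091204 m^2
V = pi * 0.091204 * 37.8 * 0.36
V = 3.899 m^3

3.899


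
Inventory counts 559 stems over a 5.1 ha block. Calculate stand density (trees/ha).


Formula: Stand Density = N_trees / Area_ha
Density = 559 trees / 5.1 ha
Density = 110 trees/ha

110


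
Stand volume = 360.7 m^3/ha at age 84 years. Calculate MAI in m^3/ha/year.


Formula: MAI = Total Volume / Stand Age
MAI = 360.7 m^3/ha / 84 years
MAI = 4.29 m^3/ha/year

4.29


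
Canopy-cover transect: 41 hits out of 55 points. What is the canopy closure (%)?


Formula: Canopy closure = covered points / total points * 100
Closure = 41 / 55 * 100
Closure = 0.7455 * 100 = 74.5%

74.5


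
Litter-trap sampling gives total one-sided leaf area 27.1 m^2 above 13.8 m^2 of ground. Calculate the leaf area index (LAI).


Formula: LAI = total leaf area / ground area  (dimensionless)
LAI = 27.1 m^2 / 13.8 m^2
LAI = 1.96

1.96


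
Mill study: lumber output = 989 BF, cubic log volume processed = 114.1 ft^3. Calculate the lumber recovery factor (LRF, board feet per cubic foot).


Formula: LRF = Lumber Output (BF) / Log Input (ft^3)
LRF = 989 BF / 114.1 ft^3
LRF = 8.67 BF/ft^3

8.67


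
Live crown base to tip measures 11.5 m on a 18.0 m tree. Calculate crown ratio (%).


Formula: Crown Ratio = (Crown Length / Total Height) * 100
CR = (11.5 m / 18.0 m) * 100
CR = 0.6389 * 100 = 63.9%

63.9


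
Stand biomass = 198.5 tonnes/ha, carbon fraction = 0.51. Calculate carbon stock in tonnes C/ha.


Formula: Carbon Stock = Biomass * Carbon Fraction
C = 198.5 t/ha * 0.51
C = 101.2 t C/ha

101.2


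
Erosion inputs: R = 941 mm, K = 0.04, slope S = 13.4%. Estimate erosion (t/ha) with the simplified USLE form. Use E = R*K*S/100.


Formula: E = R * K * S / 100  (simplified USLE)
R * K = 941 * 0.04 = 37.64
E = 37.64 * 13.4 / 100 = 5.04 t/ha

5.04


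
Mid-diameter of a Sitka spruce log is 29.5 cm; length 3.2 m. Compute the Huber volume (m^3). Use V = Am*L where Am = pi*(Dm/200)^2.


Huber: V = Am * L,  Am = pi*(Dm/200)^2
Am = pi*(29.5/200)^2 = 0.068349 m^2
V = 0.068349*3.2 = 0.2187 m^3

0.2187


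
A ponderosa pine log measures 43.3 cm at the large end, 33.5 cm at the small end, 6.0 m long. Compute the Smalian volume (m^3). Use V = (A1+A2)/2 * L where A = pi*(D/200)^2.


Smalian: V = (A1 + A2)/2 * L,  A = pi*(D/200)^2
A1 = pi*(43.3/200)^2 = 0.147254 m^2
A2 = pi*(33.5/200)^2 = 0.088141 m^2
V = (0.147254+0.088141)/2*6.0 = 0.7062 m^3

0.7062


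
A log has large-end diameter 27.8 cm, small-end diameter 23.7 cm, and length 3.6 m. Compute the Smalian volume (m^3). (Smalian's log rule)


Smalian: V = (A1 + A2)/2 * L,  A = pi*(D/200)^2
A1 = pi*(27.8/200)^2 = 0.060699 m^2
A2 = pi*(23.7/200)^2 = 0.044115 m^2
V = (0.060699+0.044115)/2*3.6 = 0.1887 m^3

0.1887


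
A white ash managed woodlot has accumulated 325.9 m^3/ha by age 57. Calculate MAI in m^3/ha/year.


Formula: MAI = Total Volume / Stand Age
MAI = 325.9 m^3/ha / 57 years
MAI = 5.72 m^3/ha/year

5.72


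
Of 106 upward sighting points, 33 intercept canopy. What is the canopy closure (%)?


Formula: Canopy closure = covered points / total points * 100
Closure = 33 / 106 * 100
Closure = 0.3113 * 100 = 31.1%

31.1


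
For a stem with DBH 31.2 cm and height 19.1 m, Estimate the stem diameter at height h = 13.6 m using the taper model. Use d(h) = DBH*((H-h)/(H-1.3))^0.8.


Taper: d(h) = DBH * ((H - h) / (H - 1.3))^0.8
Numerator = H - h = 19.1 - 13.6 = 5.5 m
Denominator = H - 1.3 = 19.1 - 1.3 = 17.8 m
Ratio = 5.5 / 17.8 = 0.30899
d = 31.2 * 0.30899^0.8 = 12.2 cm

12.2


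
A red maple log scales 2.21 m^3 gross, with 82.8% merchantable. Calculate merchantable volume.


Formula: MV = V_total * (merchantable_pct / 100)
Merchantable fraction = 82.8% / 100 = 0.828
MV = 2.21 m^3 * 0.828 = 1.83 m^3

1.83


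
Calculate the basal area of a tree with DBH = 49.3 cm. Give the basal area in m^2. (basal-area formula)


Formula: BA = pi * (DBH/2)^2 / 10000  (cm^2 to m^2)
Radius = DBH/2 = 49.3/2 = 24.65 cm
BA = pi * 24.65^2 / 10000
   = 1908.9024 cm^2 / 10000
   = 0.1909 m^2

0.1909


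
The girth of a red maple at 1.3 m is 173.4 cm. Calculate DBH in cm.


Formula: DBH = C / pi
DBH = 173.4 / pi
pi = 3.14159...
DBH = 55.2 cm

55.2


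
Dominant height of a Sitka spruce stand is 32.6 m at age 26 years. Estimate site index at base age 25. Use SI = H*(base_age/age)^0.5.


Formula: SI = H_dom * (base_age / age)^0.5
Age ratio = 25 / 26 = 0.96154
sqrt(age_ratio) = 0.98058
SI = 32.6 * 0.98058 = 32.0 m

32.0


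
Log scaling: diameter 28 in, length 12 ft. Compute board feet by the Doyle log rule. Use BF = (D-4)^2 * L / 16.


Doyle: BF = (D - 4)^2 * L / 16
Adjusted diameter = 28 - 4 = 24 in
(D-4)^2 = 24^2 = 576
BF = 576 * 12 / 16 = 432 BF

432


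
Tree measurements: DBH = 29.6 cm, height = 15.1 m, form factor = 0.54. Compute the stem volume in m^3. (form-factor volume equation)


Formula: V = pi * (DBH/200)^2 * H * ff
Radius = DBH/200 = 29.6/200 = 0.148 m
Radius^2 = 0.148^2 = 0.021904 m^2
V = pi * 0.021904 * 15.1 * 0.54
V = 0.561 m^3

0.561


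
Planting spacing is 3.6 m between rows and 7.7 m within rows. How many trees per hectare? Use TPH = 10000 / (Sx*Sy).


Formula: TPH = 10000 m^2/ha / (spacing_x * spacing_y)
Area per tree = 3.6 m * 7.7 m = 27.72 m^2
TPH = 10000 / 27.72 = 361 trees/ha

361


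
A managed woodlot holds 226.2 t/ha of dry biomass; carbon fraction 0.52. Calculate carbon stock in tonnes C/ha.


Formula: Carbon Stock = Biomass * Carbon Fraction
C = 226.2 t/ha * 0.52
C = 117.6 t C/ha

117.6


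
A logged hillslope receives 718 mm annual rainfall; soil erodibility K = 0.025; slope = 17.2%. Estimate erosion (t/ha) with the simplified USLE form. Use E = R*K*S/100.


Formula: E = R * K * S / 100  (simplified USLE)
R * K = 718 * 0.025 = 17.95
E = 17.95 * 17.2 / 100 = 3.09 t/ha

3.09


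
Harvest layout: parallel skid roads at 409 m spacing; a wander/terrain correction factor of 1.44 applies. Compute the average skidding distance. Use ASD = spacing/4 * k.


Formula: ASD = (spacing / 4) * correction
Uncorrected distance = spacing / 4 = 409 / 4 = 102.25 m
ASD = 102.25 * 1.44 = 147 m

147


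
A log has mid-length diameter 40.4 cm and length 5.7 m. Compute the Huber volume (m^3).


Huber: V = Am * L,  Am = pi*(Dm/200)^2
Am = pi*(40.4/200)^2 = 0.12819 m^2
V = 0.12819*5.7 = 0.7307 m^3

0.7307


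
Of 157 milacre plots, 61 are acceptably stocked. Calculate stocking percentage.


Formula: Stocking % = stocked plots / total plots * 100
Stocking = 61 / 157 * 100
Stocking = 0.3885 * 100 = 38.9%

38.9


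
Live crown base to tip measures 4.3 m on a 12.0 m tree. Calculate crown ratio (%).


Formula: Crown Ratio = (Crown Length / Total Height) * 100
CR = (4.3 m / 12.0 m) * 100
CR = 0.3583 * 100 = 35.8%

35.8


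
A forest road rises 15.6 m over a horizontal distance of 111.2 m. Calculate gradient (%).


Formula: Gradient = rise / run * 100
Gradient = 15.6 / 111.2 * 100 = 14.0%

14.0


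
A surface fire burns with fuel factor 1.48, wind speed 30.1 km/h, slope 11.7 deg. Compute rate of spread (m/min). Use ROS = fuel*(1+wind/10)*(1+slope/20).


Formula: ROS = fuel * (1 + wind/10) * (1 + slope/20)
Wind factor = 1 + 30.1/10 = 4.01
Slope factor = 1 + 11.7/20 = 1.585
ROS = 1.48 * 4.01 * 1.585 = 9.41 m/min

9.41


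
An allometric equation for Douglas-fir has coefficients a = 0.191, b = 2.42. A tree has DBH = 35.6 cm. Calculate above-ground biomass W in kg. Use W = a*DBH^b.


Formula: W = a * DBH^b  (allometric power law)
DBH^b = 35.6^2.42 = 5682.1016
W = 0.191 * 5682.1016 = 1085.3 kg

1085.3


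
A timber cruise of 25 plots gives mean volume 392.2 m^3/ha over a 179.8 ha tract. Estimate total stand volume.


Formula: Total Volume = Mean Volume per ha * Total Area
Total Volume = 392.2 m^3/ha * 179.8 ha
Total Volume = 70518 m^3

70518


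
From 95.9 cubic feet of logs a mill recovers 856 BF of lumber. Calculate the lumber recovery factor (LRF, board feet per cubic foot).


Formula: LRF = Lumber Output (BF) / Log Input (ft^3)
LRF = 856 BF / 95.9 ft^3
LRF = 8.93 BF/ft^3

8.93


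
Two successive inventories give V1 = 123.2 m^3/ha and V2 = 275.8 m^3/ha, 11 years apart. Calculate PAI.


Formula: PAI = (V_T2 - V_T1) / (T2 - T1)
Volume increment = 275.8 - 123.2 = 152.6 m^3/ha
PAI = 152.6 / 11 = 13.87 m^3/ha/year

13.87


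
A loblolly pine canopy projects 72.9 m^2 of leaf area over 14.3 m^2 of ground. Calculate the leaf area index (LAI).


Formula: LAI = total leaf area / ground area  (dimensionless)
LAI = 72.9 m^2 / 14.3 m^2
LAI = 5.1

5.1


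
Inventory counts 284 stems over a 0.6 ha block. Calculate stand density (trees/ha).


Formula: Stand Density = N_trees / Area_ha
Density = 284 trees / 0.6 ha
Density = 473 trees/ha

473


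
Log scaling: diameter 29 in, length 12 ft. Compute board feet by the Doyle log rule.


Doyle: BF = (D - 4)^2 * L / 16
Adjusted diameter = 29 - 4 = 25 in
(D-4)^2 = 25^2 = 625
BF = 625 * 12 / 16 = 469 BF

469


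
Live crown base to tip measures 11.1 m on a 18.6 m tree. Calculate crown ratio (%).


Formula: Crown Ratio = (Crown Length / Total Height) * 100
CR = (11.1 m / 18.6 m) * 100
CR = 0.5968 * 100 = 59.7%

59.7


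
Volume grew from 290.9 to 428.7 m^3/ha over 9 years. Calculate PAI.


Formula: PAI = (V_T2 - V_T1) / (T2 - T1)
Volume increment = 428.7 - 290.9 = 137.8 m^3/ha
PAI = 137.8 / 9 = 15.31 m^3/ha/year

15.31


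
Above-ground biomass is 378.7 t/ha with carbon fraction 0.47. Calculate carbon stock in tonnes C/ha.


Formula: Carbon Stock = Biomass * Carbon Fraction
C = 378.7 t/ha * 0.47
C = 178.0 t C/ha

178.0


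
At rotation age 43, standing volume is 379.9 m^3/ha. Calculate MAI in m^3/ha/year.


Formula: MAI = Total Volume / Stand Age
MAI = 379.9 m^3/ha / 43 years
MAI = 8.83 m^3/ha/year

8.83


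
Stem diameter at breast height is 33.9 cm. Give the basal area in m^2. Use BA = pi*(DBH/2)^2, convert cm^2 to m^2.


Formula: BA = pi * (DBH/2)^2 / 10000  (cm^2 to m^2)
Radius = DBH/2 = 33.9/2 = 16.95 cm
BA = pi * 16.95^2 / 10000
   = 902.5874 cm^2 / 10000
   = 0.0903 m^2

0.0903


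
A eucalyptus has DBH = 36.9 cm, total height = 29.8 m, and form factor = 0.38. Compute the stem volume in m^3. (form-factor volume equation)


Formula: V = pi * (DBH/200)^2 * H * ff
Radius = DBH/200 = 36.9/200 = 0.1845 m
Radius^2 = 0.1845^2 = 0.03404025 m^2
V = pi * 0.03404025 * 29.8 * 0.38
V = 1.211 m^3

1.211


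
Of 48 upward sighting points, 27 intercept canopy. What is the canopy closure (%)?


Formula: Canopy closure = covered points / total points * 100
Closure = 27 / 48 * 100
Closure = 0.5625 * 100 = 56.3%

56.3


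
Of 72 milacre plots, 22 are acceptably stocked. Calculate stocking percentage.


Formula: Stocking % = stocked plots / total plots * 100
Stocking = 22 / 72 * 100
Stocking = 0.3056 * 100 = 30.6%

30.6


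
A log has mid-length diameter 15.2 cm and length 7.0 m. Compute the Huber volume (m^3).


Huber: V = Am * L,  Am = pi*(Dm/200)^2
Am = pi*(15.2/200)^2 = 0.018146 m^2
V = 0.018146*7.0 = 0.127 m^3

0.127


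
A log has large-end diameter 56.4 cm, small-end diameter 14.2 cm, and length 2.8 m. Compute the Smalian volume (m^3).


Smalian: V = (A1 + A2)/2 * L,  A = pi*(D/200)^2
A1 = pi*(56.4/200)^2 = 0.249832 m^2
A2 = pi*(14.2/200)^2 = 0.015837 m^2
V = (0.249832+0.015837)/2*2.8 = 0.3719 m^3

0.3719


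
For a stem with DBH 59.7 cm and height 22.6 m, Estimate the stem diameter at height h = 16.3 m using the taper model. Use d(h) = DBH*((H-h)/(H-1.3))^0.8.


Taper: d(h) = DBH * ((H - h) / (H - 1.3))^0.8
Numerator = H - h = 22.6 - 16.3 = 6.3 m
Denominator = H - 1.3 = 22.6 - 1.3 = 21.3 m
Ratio = 6.3 / 21.3 = 0.29577
d = 59.7 * 0.29577^0.8 = 22.5 cm

22.5


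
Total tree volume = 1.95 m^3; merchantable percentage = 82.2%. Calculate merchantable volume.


Formula: MV = V_total * (merchantable_pct / 100)
Merchantable fraction = 82.2% / 100 = 0.822
MV = 1.95 m^3 * 0.822 = 1.603 m^3

1.603


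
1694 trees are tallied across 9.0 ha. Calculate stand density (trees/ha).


Formula: Stand Density = N_trees / Area_ha
Density = 1694 trees / 9.0 ha
Density = 188 trees/ha

188


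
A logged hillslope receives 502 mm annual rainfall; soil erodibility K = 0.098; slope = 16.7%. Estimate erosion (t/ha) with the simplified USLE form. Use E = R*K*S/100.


Formula: E = R * K * S / 100  (simplified USLE)
R * K = 502 * 0.098 = 49.196
E = 49.196 * 16.7 / 100 = 8.22 t/ha

8.22


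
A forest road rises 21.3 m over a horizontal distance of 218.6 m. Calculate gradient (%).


Formula: Gradient = rise / run * 100
Gradient = 21.3 / 218.6 * 100 = 9.7%

9.7


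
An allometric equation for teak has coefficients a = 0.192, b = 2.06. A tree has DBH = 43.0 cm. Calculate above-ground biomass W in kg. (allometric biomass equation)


Formula: W = a * DBH^b  (allometric power law)
DBH^b = 43.0^2.06 = 2317.1013
W = 0.192 * 2317.1013 = 444.9 kg

444.9


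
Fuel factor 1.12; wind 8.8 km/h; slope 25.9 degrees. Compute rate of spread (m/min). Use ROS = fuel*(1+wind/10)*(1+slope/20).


Formula: ROS = fuel * (1 + wind/10) * (1 + slope/20)
Wind factor = 1 + 8.8/10 = 1.88
Slope factor = 1 + 25.9/20 = 2.295
ROS = 1.12 * 1.88 * 2.295 = 4.83 m/min

4.83


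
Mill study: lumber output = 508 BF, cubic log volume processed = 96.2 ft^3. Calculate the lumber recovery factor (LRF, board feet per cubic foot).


Formula: LRF = Lumber Output (BF) / Log Input (ft^3)
LRF = 508 BF / 96.2 ft^3
LRF = 5.28 BF/ft^3

5.28


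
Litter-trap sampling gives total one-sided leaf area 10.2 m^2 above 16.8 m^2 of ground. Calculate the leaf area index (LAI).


Formula: LAI = total leaf area / ground area  (dimensionless)
LAI = 10.2 m^2 / 16.8 m^2
LAI = 0.61

0.61


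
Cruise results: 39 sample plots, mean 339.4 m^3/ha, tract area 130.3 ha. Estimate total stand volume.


Formula: Total Volume = Mean Volume per ha * Total Area
Total Volume = 339.4 m^3/ha * 130.3 ha
Total Volume = 44224 m^3

44224


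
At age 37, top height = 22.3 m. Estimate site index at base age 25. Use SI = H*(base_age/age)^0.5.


Formula: SI = H_dom * (base_age / age)^0.5
Age ratio = 25 / 37 = 0.67568
sqrt(age_ratio) = 0.82199
SI = 22.3 * 0.82199 = 18.3 m

18.3


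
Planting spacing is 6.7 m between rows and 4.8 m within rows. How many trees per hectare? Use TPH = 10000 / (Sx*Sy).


Formula: TPH = 10000 m^2/ha / (spacing_x * spacing_y)
Area per tree = 6.7 m * 4.8 m = 32.16 m^2
TPH = 10000 / 32.16 = 311 trees/ha

311


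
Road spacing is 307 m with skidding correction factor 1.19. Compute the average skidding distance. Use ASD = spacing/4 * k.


Formula: ASD = (spacing / 4) * correction
Uncorrected distance = spacing / 4 = 307 / 4 = 76.75 m
ASD = 76.75 * 1.19 = 91 m

91


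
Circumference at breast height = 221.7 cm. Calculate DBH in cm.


Formula: DBH = C / pi
DBH = 221.7 / pi
pi = 3.14159...
DBH = 70.6 cm

70.6


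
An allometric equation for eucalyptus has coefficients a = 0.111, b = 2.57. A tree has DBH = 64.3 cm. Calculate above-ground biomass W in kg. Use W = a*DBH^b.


Formula: W = a * DBH^b  (allometric power law)
DBH^b = 64.3^2.57 = 44371.3048
W = 0.111 * 44371.3048 = 4925.2 kg

4925.2


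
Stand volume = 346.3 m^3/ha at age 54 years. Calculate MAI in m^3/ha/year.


Formula: MAI = Total Volume / Stand Age
MAI = 346.3 m^3/ha / 54 years
MAI = 6.41 m^3/ha/year

6.41


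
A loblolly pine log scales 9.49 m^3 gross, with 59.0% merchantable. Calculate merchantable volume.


Formula: MV = V_total * (merchantable_pct / 100)
Merchantable fraction = 59.0% / 100 = 0.59
MV = 9.49 m^3 * 0.59 = 5.599 m^3

5.599


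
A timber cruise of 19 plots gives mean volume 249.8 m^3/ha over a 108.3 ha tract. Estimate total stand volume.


Formula: Total Volume = Mean Volume per ha * Total Area
Total Volume = 249.8 m^3/ha * 108.3 ha
Total Volume = 27053 m^3

27053


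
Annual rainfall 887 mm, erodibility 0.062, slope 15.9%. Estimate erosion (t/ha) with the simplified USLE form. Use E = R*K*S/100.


Formula: E = R * K * S / 100  (simplified USLE)
R * K = 887 * 0.062 = 54.994
E = 54.994 * 15.9 / 100 = 8.74 t/ha

8.74


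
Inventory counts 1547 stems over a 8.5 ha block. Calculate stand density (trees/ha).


Formula: Stand Density = N_trees / Area_ha
Density = 1547 trees / 8.5 ha
Density = 182 trees/ha

182


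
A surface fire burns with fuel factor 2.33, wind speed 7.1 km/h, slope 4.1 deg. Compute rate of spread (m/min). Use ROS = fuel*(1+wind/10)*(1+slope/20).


Formula: ROS = fuel * (1 + wind/10) * (1 + slope/20)
Wind factor = 1 + 7.1/10 = 1.71
Slope factor = 1 + 4.1/20 = 1.205
ROS = 2.33 * 1.71 * 1.205 = 4.8 m/min

4.8


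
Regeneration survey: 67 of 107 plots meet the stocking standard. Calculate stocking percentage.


Formula: Stocking % = stocked plots / total plots * 100
Stocking = 67 / 107 * 100
Stocking = 0.6262 * 100 = 62.6%

62.6


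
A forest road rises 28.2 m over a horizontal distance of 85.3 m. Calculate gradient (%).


Formula: Gradient = rise / run * 100
Gradient = 28.2 / 85.3 * 100 = 33.1%

33.1


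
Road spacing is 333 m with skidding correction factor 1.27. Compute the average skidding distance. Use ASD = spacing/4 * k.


Formula: ASD = (spacing / 4) * correction
Uncorrected distance = spacing / 4 = 333 / 4 = 83.25 m
ASD = 83.25 * 1.27 = 106 m

106


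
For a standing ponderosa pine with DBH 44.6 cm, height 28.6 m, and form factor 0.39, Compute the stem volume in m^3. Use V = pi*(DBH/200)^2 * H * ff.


Formula: V = pi * (DBH/200)^2 * H * ff
Radius = DBH/200 = 44.6/200 = 0.223 m
Radius^2 = 0.223^2 = 0.049729 m^2
V = pi * 0.049729 * 28.6 * 0.39
V = 1.743 m^3

1.743


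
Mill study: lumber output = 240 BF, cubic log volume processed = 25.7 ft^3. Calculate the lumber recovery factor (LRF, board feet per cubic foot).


Formula: LRF = Lumber Output (BF) / Log Input (ft^3)
LRF = 240 BF / 25.7 ft^3
LRF = 9.34 BF/ft^3

9.34


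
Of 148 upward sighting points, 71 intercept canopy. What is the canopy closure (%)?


Formula: Canopy closure = covered points / total points * 100
Closure = 71 / 148 * 100
Closure = 0.4797 * 100 = 48.0%

48.0


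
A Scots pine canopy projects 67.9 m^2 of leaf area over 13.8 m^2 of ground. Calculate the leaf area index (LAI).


Formula: LAI = total leaf area / ground area  (dimensionless)
LAI = 67.9 m^2 / 13.8 m^2
LAI = 4.92

4.92


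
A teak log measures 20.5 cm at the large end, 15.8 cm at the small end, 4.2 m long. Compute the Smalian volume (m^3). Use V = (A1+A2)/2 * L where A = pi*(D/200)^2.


Smalian: V = (A1 + A2)/2 * L,  A = pi*(D/200)^2
A1 = pi*(20.5/200)^2 = 0.033006 m^2
A2 = pi*(15.8/200)^2 = 0.019607 m^2
V = (0.033006+0.019607)/2*4.2 = 0.1105 m^3

0.1105


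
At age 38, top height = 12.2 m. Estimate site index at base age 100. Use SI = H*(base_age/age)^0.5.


Formula: SI = H_dom * (base_age / age)^0.5
Age ratio = 100 / 38 = 2.63158
sqrt(age_ratio) = 1.62221
SI = 12.2 * 1.62221 = 19.8 m

19.8


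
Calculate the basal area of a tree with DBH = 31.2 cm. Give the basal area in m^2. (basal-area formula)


Formula: BA = pi * (DBH/2)^2 / 10000  (cm^2 to m^2)
Radius = DBH/2 = 31.2/2 = 15.6 cm
BA = pi * 15.6^2 / 10000
   = 764.538 cm^2 / 10000
   = 0.0765 m^2

0.0765


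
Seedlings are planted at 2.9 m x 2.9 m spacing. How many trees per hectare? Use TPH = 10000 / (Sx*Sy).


Formula: TPH = 10000 m^2/ha / (spacing_x * spacing_y)
Area per tree = 2.9 m * 2.9 m = 8.41 m^2
TPH = 10000 / 8.41 = 1189 trees/ha

1189


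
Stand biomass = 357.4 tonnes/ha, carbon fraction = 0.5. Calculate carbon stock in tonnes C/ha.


Formula: Carbon Stock = Biomass * Carbon Fraction
C = 357.4 t/ha * 0.5
C = 178.7 t C/ha

178.7


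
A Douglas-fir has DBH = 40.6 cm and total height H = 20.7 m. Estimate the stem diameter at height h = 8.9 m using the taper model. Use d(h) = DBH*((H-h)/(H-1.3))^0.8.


Taper: d(h) = DBH * ((H - h) / (H - 1.3))^0.8
Numerator = H - h = 20.7 - 8.9 = 11.8 m
Denominator = H - 1.3 = 20.7 - 1.3 = 19.4 m
Ratio = 11.8 / 19.4 = 0.60825
d = 40.6 * 0.60825^0.8 = 27.3 cm

27.3


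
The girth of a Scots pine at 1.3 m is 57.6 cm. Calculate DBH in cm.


Formula: DBH = C / pi
DBH = 57.6 / pi
pi = 3.14159...
DBH = 18.3 cm

18.3


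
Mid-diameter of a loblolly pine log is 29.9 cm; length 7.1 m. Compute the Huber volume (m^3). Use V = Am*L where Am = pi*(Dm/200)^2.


Huber: V = Am * L,  Am = pi*(Dm/200)^2
Am = pi*(29.9/200)^2 = 0.070215 m^2
V = 0.070215*7.1 = 0.4985 m^3

0.4985


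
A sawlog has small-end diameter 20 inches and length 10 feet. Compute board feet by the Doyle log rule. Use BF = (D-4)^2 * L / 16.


Doyle: BF = (D - 4)^2 * L / 16
Adjusted diameter = 20 - 4 = 16 in
(D-4)^2 = 16^2 = 256
BF = 256 * 10 / 16 = 160 BF

160


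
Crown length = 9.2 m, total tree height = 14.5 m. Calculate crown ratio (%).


Formula: Crown Ratio = (Crown Length / Total Height) * 100
CR = (9.2 m / 14.5 m) * 100
CR = 0.6345 * 100 = 63.4%

63.4


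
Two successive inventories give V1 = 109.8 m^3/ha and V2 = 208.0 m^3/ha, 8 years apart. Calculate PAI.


Formula: PAI = (V_T2 - V_T1) / (T2 - T1)
Volume increment = 208.0 - 109.8 = 98.2 m^3/ha
PAI = 98.2 / 8 = 12.28 m^3/ha/year

12.28


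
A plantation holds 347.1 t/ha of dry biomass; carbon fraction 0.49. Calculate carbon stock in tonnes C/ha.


Formula: Carbon Stock = Biomass * Carbon Fraction
C = 347.1 t/ha * 0.49
C = 170.1 t C/ha

170.1


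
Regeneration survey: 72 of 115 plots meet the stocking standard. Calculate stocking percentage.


Formula: Stocking % = stocked plots / total plots * 100
Stocking = 72 / 115 * 100
Stocking = 0.6261 * 100 = 62.6%

62.6


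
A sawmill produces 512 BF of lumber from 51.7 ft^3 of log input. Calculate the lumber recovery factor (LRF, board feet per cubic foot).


Formula: LRF = Lumber Output (BF) / Log Input (ft^3)
LRF = 512 BF / 51.7 ft^3
LRF = 9.9 BF/ft^3

9.9


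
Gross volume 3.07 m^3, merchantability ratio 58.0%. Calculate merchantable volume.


Formula: MV = V_total * (merchantable_pct / 100)
Merchantable fraction = 58.0% / 100 = 0.58
MV = 3.07 m^3 * 0.58 = 1.781 m^3

1.781


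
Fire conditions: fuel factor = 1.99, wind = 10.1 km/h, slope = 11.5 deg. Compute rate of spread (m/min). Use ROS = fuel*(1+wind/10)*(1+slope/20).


Formula: ROS = fuel * (1 + wind/10) * (1 + slope/20)
Wind factor = 1 + 10.1/10 = 2.01
Slope factor = 1 + 11.5/20 = 1.575
ROS = 1.99 * 2.01 * 1.575 = 6.3 m/min

6.3


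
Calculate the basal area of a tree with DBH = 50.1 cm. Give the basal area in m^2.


Formula: BA = pi * (DBH/2)^2 / 10000  (cm^2 to m^2)
Radius = DBH/2 = 50.1/2 = 25.05 cm
BA = pi * 25.05^2 / 10000
   = 1971.3572 cm^2 / 10000
   = 0.1971 m^2

0.1971


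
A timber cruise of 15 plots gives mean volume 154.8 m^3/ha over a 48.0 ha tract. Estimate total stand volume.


Formula: Total Volume = Mean Volume per ha * Total Area
Total Volume = 154.8 m^3/ha * 48.0 ha
Total Volume = 7430 m^3

7430


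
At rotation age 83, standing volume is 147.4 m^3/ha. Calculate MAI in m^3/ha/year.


Formula: MAI = Total Volume / Stand Age
MAI = 147.4 m^3/ha / 83 years
MAI = 1.78 m^3/ha/year

1.78


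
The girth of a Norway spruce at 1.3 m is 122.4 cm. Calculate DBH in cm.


Formula: DBH = C / pi
DBH = 122.4 / pi
pi = 3.14159...
DBH = 39.0 cm

39.0


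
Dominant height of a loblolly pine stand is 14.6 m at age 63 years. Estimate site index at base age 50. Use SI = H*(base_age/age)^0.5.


Formula: SI = H_dom * (base_age / age)^0.5
Age ratio = 50 / 63 = 0.79365
sqrt(age_ratio) = 0.89087
SI = 14.6 * 0.89087 = 13.0 m

13.0


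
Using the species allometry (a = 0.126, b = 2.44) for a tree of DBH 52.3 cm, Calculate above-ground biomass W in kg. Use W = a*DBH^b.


Formula: W = a * DBH^b  (allometric power law)
DBH^b = 52.3^2.44 = 15600.7013
W = 0.126 * 15600.7013 = 1965.7 kg

1965.7


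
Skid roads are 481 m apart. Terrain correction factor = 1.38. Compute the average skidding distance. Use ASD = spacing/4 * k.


Formula: ASD = (spacing / 4) * correction
Uncorrected distance = spacing / 4 = 481 / 4 = 120.25 m
ASD = 120.25 * 1.38 = 166 m

166


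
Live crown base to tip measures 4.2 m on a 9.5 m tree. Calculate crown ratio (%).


Formula: Crown Ratio = (Crown Length / Total Height) * 100
CR = (4.2 m / 9.5 m) * 100
CR = 0.4421 * 100 = 44.2%

44.2


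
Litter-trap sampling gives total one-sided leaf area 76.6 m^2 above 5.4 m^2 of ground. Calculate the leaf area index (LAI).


Formula: LAI = total leaf area / ground area  (dimensionless)
LAI = 76.6 m^2 / 5.4 m^2
LAI = 14.19

14.19


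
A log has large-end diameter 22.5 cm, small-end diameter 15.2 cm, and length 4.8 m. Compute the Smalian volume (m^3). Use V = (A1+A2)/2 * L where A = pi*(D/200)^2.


Smalian: V = (A1 + A2)/2 * L,  A = pi*(D/200)^2
A1 = pi*(22.5/200)^2 = 0.039761 m^2
A2 = pi*(15.2/200)^2 = 0.018146 m^2
V = (0.039761+0.018146)/2*4.8 = 0.139 m^3

0.139


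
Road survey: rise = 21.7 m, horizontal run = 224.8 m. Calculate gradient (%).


Formula: Gradient = rise / run * 100
Gradient = 21.7 / 224.8 * 100 = 9.7%

9.7


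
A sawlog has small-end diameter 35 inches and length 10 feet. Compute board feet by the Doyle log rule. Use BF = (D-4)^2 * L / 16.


Doyle: BF = (D - 4)^2 * L / 16
Adjusted diameter = 35 - 4 = 31 in
(D-4)^2 = 31^2 = 961
BF = 961 * 10 / 16 = 601 BF

601


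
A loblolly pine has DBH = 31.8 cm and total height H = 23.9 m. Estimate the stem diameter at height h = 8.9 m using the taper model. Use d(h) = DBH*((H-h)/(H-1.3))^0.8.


Taper: d(h) = DBH * ((H - h) / (H - 1.3))^0.8
Numerator = H - h = 23.9 - 8.9 = 15.0 m
Denominator = H - 1.3 = 23.9 - 1.3 = 22.6 m
Ratio = 15.0 / 22.6 = 0.66372
d = 31.8 * 0.66372^0.8 = 22.9 cm

22.9


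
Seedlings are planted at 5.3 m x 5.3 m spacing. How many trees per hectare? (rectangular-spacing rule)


Formula: TPH = 10000 m^2/ha / (spacing_x * spacing_y)
Area per tree = 5.3 m * 5.3 m = 28.09 m^2
TPH = 10000 / 28.09 = 356 trees/ha

356


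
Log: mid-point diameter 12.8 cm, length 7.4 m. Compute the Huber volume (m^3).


Huber: V = Am * L,  Am = pi*(Dm/200)^2
Am = pi*(12.8/200)^2 = 0.012868 m^2
V = 0.012868*7.4 = 0.0952 m^3

0.0952


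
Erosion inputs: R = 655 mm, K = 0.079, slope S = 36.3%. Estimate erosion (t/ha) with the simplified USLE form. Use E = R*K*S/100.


Formula: E = R * K * S / 100  (simplified USLE)
R * K = 655 * 0.079 = 51.745
E = 51.745 * 36.3 / 100 = 18.78 t/ha

18.78


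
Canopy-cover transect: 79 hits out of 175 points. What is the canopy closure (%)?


Formula: Canopy closure = covered points / total points * 100
Closure = 79 / 175 * 100
Closure = 0.4514 * 100 = 45.1%

45.1


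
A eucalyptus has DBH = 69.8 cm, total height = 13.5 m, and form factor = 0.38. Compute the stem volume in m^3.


Formula: V = pi * (DBH/200)^2 * H * ff
Radius = DBH/200 = 69.8/200 = 0.349 m
Radius^2 = 0.349^2 = 0.121801 m^2
V = pi * 0.121801 * 13.5 * 0.38
V = 1.963 m^3

1.963


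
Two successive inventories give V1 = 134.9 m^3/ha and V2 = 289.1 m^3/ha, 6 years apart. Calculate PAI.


Formula: PAI = (V_T2 - V_T1) / (T2 - T1)
Volume increment = 289.1 - 134.9 = 154.2 m^3/ha
PAI = 154.2 / 6 = 25.7 m^3/ha/year

25.7


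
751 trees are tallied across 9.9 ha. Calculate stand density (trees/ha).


Formula: Stand Density = N_trees / Area_ha
Density = 751 trees / 9.9 ha
Density = 76 trees/ha

76


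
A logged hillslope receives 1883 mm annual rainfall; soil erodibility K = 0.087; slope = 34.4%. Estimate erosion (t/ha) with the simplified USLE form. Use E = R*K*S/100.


Formula: E = R * K * S / 100  (simplified USLE)
R * K = 1883 * 0.087 = 163.821
E = 163.821 * 34.4 / 100 = 56.35 t/ha

56.35


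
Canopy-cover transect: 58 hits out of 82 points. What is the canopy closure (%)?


Formula: Canopy closure = covered points / total points * 100
Closure = 58 / 82 * 100
Closure = 0.7073 * 100 = 70.7%

70.7


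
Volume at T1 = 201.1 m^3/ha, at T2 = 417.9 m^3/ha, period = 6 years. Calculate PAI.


Formula: PAI = (V_T2 - V_T1) / (T2 - T1)
Volume increment = 417.9 - 201.1 = 216.8 m^3/ha
PAI = 216.8 / 6 = 36.13 m^3/ha/year

36.13


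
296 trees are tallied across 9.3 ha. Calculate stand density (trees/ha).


Formula: Stand Density = N_trees / Area_ha
Density = 296 trees / 9.3 ha
Density = 32 trees/ha

32


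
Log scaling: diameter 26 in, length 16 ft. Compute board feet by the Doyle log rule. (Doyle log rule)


Doyle: BF = (D - 4)^2 * L / 16
Adjusted diameter = 26 - 4 = 22 in
(D-4)^2 = 22^2 = 484
BF = 484 * 16 / 16 = 484 BF

484


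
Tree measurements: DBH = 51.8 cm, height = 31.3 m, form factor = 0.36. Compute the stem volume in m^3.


Formula: V = pi * (DBH/200)^2 * H * ff
Radius = DBH/200 = 51.8/200 = 0.259 m
Radius^2 = 0.259^2 = 0.067081 m^2
V = pi * 0.067081 * 31.3 * 0.36
V = 2.375 m^3

2.375


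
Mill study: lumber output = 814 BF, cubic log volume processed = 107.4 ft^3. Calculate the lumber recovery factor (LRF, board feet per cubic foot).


Formula: LRF = Lumber Output (BF) / Log Input (ft^3)
LRF = 814 BF / 107.4 ft^3
LRF = 7.58 BF/ft^3

7.58


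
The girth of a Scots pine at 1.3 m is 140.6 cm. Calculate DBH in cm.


Formula: DBH = C / pi
DBH = 140.6 / pi
pi = 3.14159...
DBH = 44.8 cm

44.8


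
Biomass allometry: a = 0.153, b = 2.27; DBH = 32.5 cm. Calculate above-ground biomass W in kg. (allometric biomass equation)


Formula: W = a * DBH^b  (allometric power law)
DBH^b = 32.5^2.27 = 2703.8041
W = 0.153 * 2703.8041 = 413.7 kg

413.7


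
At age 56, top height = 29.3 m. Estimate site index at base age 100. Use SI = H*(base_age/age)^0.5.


Formula: SI = H_dom * (base_age / age)^0.5
Age ratio = 100 / 56 = 1.78571
sqrt(age_ratio) = 1.33631
SI = 29.3 * 1.33631 = 39.2 m

39.2


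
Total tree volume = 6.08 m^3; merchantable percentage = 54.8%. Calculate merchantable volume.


Formula: MV = V_total * (merchantable_pct / 100)
Merchantable fraction = 54.8% / 100 = 0.548
MV = 6.08 m^3 * 0.548 = 3.332 m^3

3.332


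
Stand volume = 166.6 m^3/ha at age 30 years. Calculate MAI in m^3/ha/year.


Formula: MAI = Total Volume / Stand Age
MAI = 166.6 m^3/ha / 30 years
MAI = 5.55 m^3/ha/year

5.55


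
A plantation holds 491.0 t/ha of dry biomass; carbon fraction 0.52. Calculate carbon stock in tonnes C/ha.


Formula: Carbon Stock = Biomass * Carbon Fraction
C = 491.0 t/ha * 0.52
C = 255.3 t C/ha

255.3


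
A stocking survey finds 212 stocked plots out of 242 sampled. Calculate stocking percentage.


Formula: Stocking % = stocked plots / total plots * 100
Stocking = 212 / 242 * 100
Stocking = 0.876 * 100 = 87.6%

87.6


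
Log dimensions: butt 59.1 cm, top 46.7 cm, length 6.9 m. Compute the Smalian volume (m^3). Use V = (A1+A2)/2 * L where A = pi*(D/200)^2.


Smalian: V = (A1 + A2)/2 * L,  A = pi*(D/200)^2
A1 = pi*(59.1/200)^2 = 0.274325 m^2
A2 = pi*(46.7/200)^2 = 0.171287 m^2
V = (0.274325+0.171287)/2*6.9 = 1.5374 m^3

1.5374
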